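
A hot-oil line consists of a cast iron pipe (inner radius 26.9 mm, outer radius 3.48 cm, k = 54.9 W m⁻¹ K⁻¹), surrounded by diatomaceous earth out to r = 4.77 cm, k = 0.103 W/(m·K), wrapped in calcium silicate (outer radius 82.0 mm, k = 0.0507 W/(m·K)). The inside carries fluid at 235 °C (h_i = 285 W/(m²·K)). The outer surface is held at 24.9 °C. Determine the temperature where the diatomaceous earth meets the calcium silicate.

T = 187 °C

Series thermal resistances, inner to outer:
  R'_conv,in = 1/(2πr h) = 1/(2π·0.0269·285) = 0.02076 m·K/W
  R'_cast iron = ln(0.0348/0.0269)/(2πk) = 0.2575/(2π·54.9) = 7.465×10^-4 m·K/W
  R'_diatomaceous earth = ln(0.0477/0.0348)/(2πk) = 0.3153/(2π·0.103) = 0.4872 m·K/W
  R'_calcium silicate = ln(0.0820/0.0477)/(2πk) = 0.5418/(2π·0.0507) = 1.701 m·K/W
ΣR = 0.02076 + 7.465×10^-4 + 0.4872 + 1.701 = 2.210 m·K/W
Q' = ΔT/ΣR = (235 °C − 24.9 °C)/2.210 = 95.07 W/m
From the inner boundary to the diatomaceous earth/calcium silicate interface, ΣR_partial = 0.5087 m·K/W.
T_interface = T_in − Q'·ΣR_partial = 235 °C − (95.07)(0.5087) = 187 °C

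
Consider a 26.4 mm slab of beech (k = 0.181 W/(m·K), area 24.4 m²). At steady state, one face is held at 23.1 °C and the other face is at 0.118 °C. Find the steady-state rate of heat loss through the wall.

Q = 3.84 kW

Q = kA·ΔT/L = 0.181 × 24.4 × |23.1 °C − 0.118 °C| / 0.0264 = 3840 W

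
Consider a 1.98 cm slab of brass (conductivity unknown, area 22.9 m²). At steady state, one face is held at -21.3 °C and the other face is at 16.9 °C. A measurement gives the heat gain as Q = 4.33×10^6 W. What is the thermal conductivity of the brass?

ΣR = ΔT/Q = |-21.3 − 16.9|/4.33×10^6 = 8.822×10^-6 K/W
L/(kA) = 8.822×10^-6 ⇒ k = 0.0198/(8.822×10^-6·22.9) = 98.0 W/m·K

k = 98.0 W/m·K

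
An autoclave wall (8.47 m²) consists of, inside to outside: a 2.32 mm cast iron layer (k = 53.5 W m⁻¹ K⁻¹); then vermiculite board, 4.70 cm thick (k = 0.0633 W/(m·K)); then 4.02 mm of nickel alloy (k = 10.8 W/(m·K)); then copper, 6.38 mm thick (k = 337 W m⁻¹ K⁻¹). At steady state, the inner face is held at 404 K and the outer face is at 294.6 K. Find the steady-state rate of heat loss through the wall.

Treat each layer as a resistance in series:
  R_cast iron = L/(kA) = 0.00232/(53.5·8.47) = 5.120×10^-6 K/W
  R_vermiculite board = L/(kA) = 0.0470/(0.0633·8.47) = 0.08766 K/W
  R_nickel alloy = L/(kA) = 0.00402/(10.8·8.47) = 4.395×10^-5 K/W
  R_copper = L/(kA) = 0.00638/(337·8.47) = 2.235×10^-6 K/W
ΣR = 5.120×10^-6 + 0.08766 + 4.395×10^-5 + 2.235×10^-6 = 0.08771 K/W
Q = ΔT/ΣR = (404 K − 294.6 K)/0.08771 = 1250 W

Q = 1250 W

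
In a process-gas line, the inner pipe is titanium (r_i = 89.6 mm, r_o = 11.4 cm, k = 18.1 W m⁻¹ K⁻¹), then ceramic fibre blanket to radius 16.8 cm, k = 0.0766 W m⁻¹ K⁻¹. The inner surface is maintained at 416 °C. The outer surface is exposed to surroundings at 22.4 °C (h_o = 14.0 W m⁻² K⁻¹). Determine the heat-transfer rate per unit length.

Treat each layer as a resistance in series:
  R'_titanium = ln(0.114/0.0896)/(2πk) = 0.2408/(2π·18.1) = 0.002118 m·K/W
  R'_ceramic fibre blanket = ln(0.168/0.114)/(2πk) = 0.3878/(2π·0.0766) = 0.8057 m·K/W
  R'_conv,out = 1/(2πr h) = 1/(2π·0.168·14.0) = 0.06767 m·K/W
ΣR = 0.002118 + 0.8057 + 0.06767 = 0.8755 m·K/W
Q' = ΔT/ΣR = (416 °C − 22.4 °C)/0.8755 = 450 W/m

Q' = 450 W/m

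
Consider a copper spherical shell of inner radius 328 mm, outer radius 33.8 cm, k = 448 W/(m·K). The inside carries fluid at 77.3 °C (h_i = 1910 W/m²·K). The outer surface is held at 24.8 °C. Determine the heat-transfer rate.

Treat each layer as a resistance in series:
  R_conv,in = 1/(4πr²h) = 1/(4π·0.328²·1910) = 3.873×10^-4 K/W
  R_copper = (1/0.328 − 1/0.338)/(4πk) = 0.09020/(4π·448) = 1.602×10^-5 K/W
ΣR = 3.873×10^-4 + 1.602×10^-5 = 4.033×10^-4 K/W
Q = ΔT/ΣR = (77.3 °C − 24.8 °C)/4.033×10^-4 = 1.30×10^5 W

Q = 130 kW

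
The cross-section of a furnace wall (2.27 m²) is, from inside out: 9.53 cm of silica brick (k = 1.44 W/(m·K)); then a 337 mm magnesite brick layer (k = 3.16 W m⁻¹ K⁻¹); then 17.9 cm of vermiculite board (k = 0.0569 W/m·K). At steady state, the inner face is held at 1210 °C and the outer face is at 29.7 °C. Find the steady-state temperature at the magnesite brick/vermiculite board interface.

T = 1149 °C

Treat each layer as a resistance in series:
  R_silica brick = L/(kA) = 0.0953/(1.44·2.27) = 0.02915 K/W
  R_magnesite brick = L/(kA) = 0.337/(3.16·2.27) = 0.04698 K/W
  R_vermiculite board = L/(kA) = 0.179/(0.0569·2.27) = 1.386 K/W
ΣR = 0.02915 + 0.04698 + 1.386 = 1.462 K/W
Q = ΔT/ΣR = (1210 °C − 29.7 °C)/1.462 = 807.3 W
From the inner boundary to the magnesite brick/vermiculite board interface, ΣR_partial = 0.07613 K/W.
T_interface = T_in − Q·ΣR_partial = 1210 °C − (807.3)(0.07613) = 1149 °C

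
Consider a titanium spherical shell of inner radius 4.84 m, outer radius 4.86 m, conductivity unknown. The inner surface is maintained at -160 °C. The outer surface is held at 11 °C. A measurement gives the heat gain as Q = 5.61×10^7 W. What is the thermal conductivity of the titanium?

k = 22.2 W/m·K

ΣR = ΔT/Q = |-160 − 11|/5.61×10^7 = 3.048×10^-6 K/W
(1/r₁−1/r₂)/(4πk) = 3.048×10^-6 ⇒ k = 8.503×10^-4/(4π·3.048×10^-6) = 22.2 W/m·K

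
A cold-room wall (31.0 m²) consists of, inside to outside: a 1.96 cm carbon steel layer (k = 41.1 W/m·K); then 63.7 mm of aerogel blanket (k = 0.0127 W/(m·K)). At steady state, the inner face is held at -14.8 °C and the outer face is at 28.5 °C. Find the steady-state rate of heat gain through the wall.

Resistance network (inner→outer):
  R_carbon steel = L/(kA) = 0.0196/(41.1·31.0) = 1.538×10^-5 K/W
  R_aerogel blanket = L/(kA) = 0.0637/(0.0127·31.0) = 0.1618 K/W
ΣR = 1.538×10^-5 + 0.1618 = 0.1618 K/W
Q = ΔT/ΣR = (-14.8 °C − 28.5 °C)/0.1618 = -268 W
(Negative Q ⇒ heat flows inward; heat gain = 268 W.)

Q = 268 W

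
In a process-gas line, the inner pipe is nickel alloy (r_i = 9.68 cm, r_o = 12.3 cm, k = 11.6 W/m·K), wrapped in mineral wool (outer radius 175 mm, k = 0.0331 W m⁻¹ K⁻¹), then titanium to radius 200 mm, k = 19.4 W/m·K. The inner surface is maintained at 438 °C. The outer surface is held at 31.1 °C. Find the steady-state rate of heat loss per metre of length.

Resistance network (inner→outer):
  R'_nickel alloy = ln(0.123/0.0968)/(2πk) = 0.2395/(2π·11.6) = 0.003287 m·K/W
  R'_mineral wool = ln(0.175/0.123)/(2πk) = 0.3526/(2π·0.0331) = 1.695 m·K/W
  R'_titanium = ln(0.200/0.175)/(2πk) = 0.1335/(2π·19.4) = 0.001095 m·K/W
ΣR = 0.003287 + 1.695 + 0.001095 = 1.699 m·K/W
Q' = ΔT/ΣR = (438 °C − 31.1 °C)/1.699 = 239 W/m

Q' = 239 W/m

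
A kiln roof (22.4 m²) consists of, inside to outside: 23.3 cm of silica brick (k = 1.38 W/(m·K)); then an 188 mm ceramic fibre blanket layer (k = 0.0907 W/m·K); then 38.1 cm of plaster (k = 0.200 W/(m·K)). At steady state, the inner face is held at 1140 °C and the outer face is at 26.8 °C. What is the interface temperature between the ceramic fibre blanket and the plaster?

Resistance network (inner→outer):
  R_silica brick = L/(kA) = 0.233/(1.38·22.4) = 0.007538 K/W
  R_ceramic fibre blanket = L/(kA) = 0.188/(0.0907·22.4) = 0.09253 K/W
  R_plaster = L/(kA) = 0.381/(0.200·22.4) = 0.08504 K/W
ΣR = 0.007538 + 0.09253 + 0.08504 = 0.1851 K/W
Q = ΔT/ΣR = (1140 °C − 26.8 °C)/0.1851 = 6014 W
From the inner boundary to the ceramic fibre blanket/plaster interface, ΣR_partial = 0.1001 K/W.
T_interface = T_in − Q·ΣR_partial = 1140 °C − (6014)(0.1001) = 538 °C

T = 538 °C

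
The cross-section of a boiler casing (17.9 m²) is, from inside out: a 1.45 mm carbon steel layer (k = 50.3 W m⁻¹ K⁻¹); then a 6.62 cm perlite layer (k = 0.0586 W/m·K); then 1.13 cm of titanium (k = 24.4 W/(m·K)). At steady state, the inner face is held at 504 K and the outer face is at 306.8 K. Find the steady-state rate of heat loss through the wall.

Resistance network (inner→outer):
  R_carbon steel = L/(kA) = 0.00145/(50.3·17.9) = 1.610×10^-6 K/W
  R_perlite = L/(kA) = 0.0662/(0.0586·17.9) = 0.06311 K/W
  R_titanium = L/(kA) = 0.0113/(24.4·17.9) = 2.587×10^-5 K/W
ΣR = 1.610×10^-6 + 0.06311 + 2.587×10^-5 = 0.06314 K/W
Q = ΔT/ΣR = (504 K − 306.8 K)/0.06314 = 3120 W

Q = 3120 W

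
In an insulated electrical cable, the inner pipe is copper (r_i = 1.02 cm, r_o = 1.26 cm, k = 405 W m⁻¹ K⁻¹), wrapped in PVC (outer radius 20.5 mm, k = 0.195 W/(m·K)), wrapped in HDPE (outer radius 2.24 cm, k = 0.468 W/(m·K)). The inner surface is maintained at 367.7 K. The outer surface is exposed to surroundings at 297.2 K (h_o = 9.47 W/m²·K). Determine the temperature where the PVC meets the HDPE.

T = 343.9 K

Series thermal resistances, inner to outer:
  R'_copper = ln(0.0126/0.0102)/(2πk) = 0.2113/(2π·405) = 8.304×10^-5 m·K/W
  R'_PVC = ln(0.0205/0.0126)/(2πk) = 0.4867/(2π·0.195) = 0.3973 m·K/W
  R'_HDPE = ln(0.0224/0.0205)/(2πk) = 0.08864/(2π·0.468) = 0.03014 m·K/W
  R'_conv,out = 1/(2πr h) = 1/(2π·0.0224·9.47) = 0.7503 m·K/W
ΣR = 8.304×10^-5 + 0.3973 + 0.03014 + 0.7503 = 1.178 m·K/W
Q' = ΔT/ΣR = (367.7 K − 297.2 K)/1.178 = 59.85 W/m
From the inner boundary to the PVC/HDPE interface, ΣR_partial = 0.3974 m·K/W.
T_interface = T_in − Q'·ΣR_partial = 367.7 K − (59.85)(0.3974) = 343.9 K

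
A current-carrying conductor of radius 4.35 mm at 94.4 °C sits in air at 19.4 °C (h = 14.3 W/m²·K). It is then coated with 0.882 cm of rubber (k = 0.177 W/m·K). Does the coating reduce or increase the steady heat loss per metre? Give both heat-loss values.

increases: 29.3 → 40.7 W/m

Critical radius for a cylinder: r_cr = k/h = 0.0124 m = 1.24 cm.
Outer radius after coating: r₂ = 0.00435 + 0.00882 = 0.01317 m.
r₁ < r_cr < r₂: heat loss rises to a maximum at r_cr then falls. Whether the coating helps depends on whether Q(r₂) has dropped back below Q(r₁).
Bare: R = 1/(2πr₁h) = 2.559 m·K/W; Q = 75/2.559 = 29.3 W/m.
Coated: R = R_cond + R_conv = 1.841 m·K/W; Q = 75/1.841 = 40.7 W/m.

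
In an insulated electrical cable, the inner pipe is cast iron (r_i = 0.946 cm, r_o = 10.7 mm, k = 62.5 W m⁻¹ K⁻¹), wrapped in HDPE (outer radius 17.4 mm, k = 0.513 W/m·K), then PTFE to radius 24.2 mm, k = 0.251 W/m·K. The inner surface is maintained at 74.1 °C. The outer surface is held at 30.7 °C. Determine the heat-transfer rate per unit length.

Series thermal resistances, inner to outer:
  R'_cast iron = ln(0.0107/0.00946)/(2πk) = 0.1232/(2π·62.5) = 3.137×10^-4 m·K/W
  R'_HDPE = ln(0.0174/0.0107)/(2πk) = 0.4862/(2π·0.513) = 0.1508 m·K/W
  R'_PTFE = ln(0.0242/0.0174)/(2πk) = 0.3299/(2π·0.251) = 0.2092 m·K/W
ΣR = 3.137×10^-4 + 0.1508 + 0.2092 = 0.3603 m·K/W
Q' = ΔT/ΣR = (74.1 °C − 30.7 °C)/0.3603 = 120 W/m

Q' = 120 W/m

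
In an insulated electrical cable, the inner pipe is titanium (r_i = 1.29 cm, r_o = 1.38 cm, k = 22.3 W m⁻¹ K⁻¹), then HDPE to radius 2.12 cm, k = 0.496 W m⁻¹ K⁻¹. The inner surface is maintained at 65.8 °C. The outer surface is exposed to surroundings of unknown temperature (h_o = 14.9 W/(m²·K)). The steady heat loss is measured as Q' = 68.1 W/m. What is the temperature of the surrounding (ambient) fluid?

T_out = 22.1 °C

Sum the resistances:
  R'_titanium = ln(0.0138/0.0129)/(2πk) = 0.06744/(2π·22.3) = 4.813×10^-4 m·K/W
  R'_HDPE = ln(0.0212/0.0138)/(2πk) = 0.4293/(2π·0.496) = 0.1378 m·K/W
  R'_conv,out = 1/(2πr h) = 1/(2π·0.0212·14.9) = 0.5038 m·K/W
ΣR = 0.6421 m·K/W
ΔT = Q'·ΣR = 68.1 × 0.6421 = 43.73 K
Heat flows outward, so T_out = T_in − ΔT = 65.8 − 43.73 = 22.1 °C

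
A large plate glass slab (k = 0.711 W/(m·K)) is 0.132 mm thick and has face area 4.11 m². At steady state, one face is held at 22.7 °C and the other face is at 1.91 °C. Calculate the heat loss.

Q = kA·ΔT/L = 0.711 × 4.11 × |22.7 °C − 1.91 °C| / 1.32×10^-4 = 4.60×10^5 W

Q = 4.60×10^5 W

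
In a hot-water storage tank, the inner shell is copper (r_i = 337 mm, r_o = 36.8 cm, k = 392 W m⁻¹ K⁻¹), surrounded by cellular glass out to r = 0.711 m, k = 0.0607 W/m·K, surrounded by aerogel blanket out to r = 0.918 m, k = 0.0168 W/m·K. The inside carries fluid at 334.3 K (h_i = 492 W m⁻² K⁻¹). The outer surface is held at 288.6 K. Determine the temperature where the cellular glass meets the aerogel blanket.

T = 309.9 K

Treat each layer as a resistance in series:
  R_conv,in = 1/(4πr²h) = 1/(4π·0.337²·492) = 0.001424 K/W
  R_copper = (1/0.337 − 1/0.368)/(4πk) = 0.2500/(4π·392) = 5.074×10^-5 K/W
  R_cellular glass = (1/0.368 − 1/0.711)/(4πk) = 1.311/(4π·0.0607) = 1.719 K/W
  R_aerogel blanket = (1/0.711 − 1/0.918)/(4πk) = 0.3171/(4π·0.0168) = 1.502 K/W
ΣR = 0.001424 + 5.074×10^-5 + 1.719 + 1.502 = 3.222 K/W
Q = ΔT/ΣR = (334.3 K − 288.6 K)/3.222 = 14.18 W
From the inner boundary to the cellular glass/aerogel blanket interface, ΣR_partial = 1.720 K/W.
T_interface = T_in − Q·ΣR_partial = 334.3 K − (14.18)(1.720) = 309.9 K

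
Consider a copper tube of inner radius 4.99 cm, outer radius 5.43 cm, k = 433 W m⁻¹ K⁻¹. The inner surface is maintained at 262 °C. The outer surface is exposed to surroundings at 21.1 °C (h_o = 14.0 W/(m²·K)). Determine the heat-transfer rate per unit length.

Series thermal resistances, inner to outer:
  R'_copper = ln(0.0543/0.0499)/(2πk) = 0.08450/(2π·433) = 3.106×10^-5 m·K/W
  R'_conv,out = 1/(2πr h) = 1/(2π·0.0543·14.0) = 0.2094 m·K/W
ΣR = 3.106×10^-5 + 0.2094 = 0.2094 m·K/W
Q' = ΔT/ΣR = (262 °C − 21.1 °C)/0.2094 = 1150 W/m

Q' = 1150 W/m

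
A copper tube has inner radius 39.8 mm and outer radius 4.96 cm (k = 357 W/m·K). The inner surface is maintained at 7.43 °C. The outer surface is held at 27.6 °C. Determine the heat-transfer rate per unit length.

Q' = 206 kW/m

Q' = 2πk·ΔT/ln(r₂/r₁) = 2π × 357 × 20.17 / ln(0.0496/0.0398) = 2.06×10^5 W/m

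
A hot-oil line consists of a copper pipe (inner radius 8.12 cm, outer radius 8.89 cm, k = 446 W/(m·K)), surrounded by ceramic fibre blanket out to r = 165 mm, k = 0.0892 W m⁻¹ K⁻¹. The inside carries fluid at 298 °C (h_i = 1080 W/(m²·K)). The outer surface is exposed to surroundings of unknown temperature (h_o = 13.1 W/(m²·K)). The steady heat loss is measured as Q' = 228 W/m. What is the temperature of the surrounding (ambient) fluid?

Sum the resistances:
  R'_conv,in = 1/(2πr h) = 1/(2π·0.0812·1080) = 0.001815 m·K/W
  R'_copper = ln(0.0889/0.0812)/(2πk) = 0.09060/(2π·446) = 3.233×10^-5 m·K/W
  R'_ceramic fibre blanket = ln(0.165/0.0889)/(2πk) = 0.6184/(2π·0.0892) = 1.103 m·K/W
  R'_conv,out = 1/(2πr h) = 1/(2π·0.165·13.1) = 0.07363 m·K/W
ΣR = 1.179 m·K/W
ΔT = Q'·ΣR = 228 × 1.179 = 268.8 K
Heat flows outward, so T_out = T_in − ΔT = 298 − 268.8 = 29.2 °C

T_out = 29.2 °C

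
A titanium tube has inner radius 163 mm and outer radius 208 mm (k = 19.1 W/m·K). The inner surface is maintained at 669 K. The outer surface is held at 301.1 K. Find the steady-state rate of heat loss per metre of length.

Q' = 2πk·ΔT/ln(r₂/r₁) = 2π × 19.1 × 367.9 / ln(0.208/0.163) = 1.81×10^5 W/m

Q' = 181 kW/m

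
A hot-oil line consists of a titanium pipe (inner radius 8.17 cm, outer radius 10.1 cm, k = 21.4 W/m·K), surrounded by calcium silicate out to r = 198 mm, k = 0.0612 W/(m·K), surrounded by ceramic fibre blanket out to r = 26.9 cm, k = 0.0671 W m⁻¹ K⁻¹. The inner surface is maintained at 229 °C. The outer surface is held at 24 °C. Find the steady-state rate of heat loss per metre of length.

Treat each layer as a resistance in series:
  R'_titanium = ln(0.101/0.0817)/(2πk) = 0.2121/(2π·21.4) = 0.001577 m·K/W
  R'_calcium silicate = ln(0.198/0.101)/(2πk) = 0.6731/(2π·0.0612) = 1.751 m·K/W
  R'_ceramic fibre blanket = ln(0.269/0.198)/(2πk) = 0.3064/(2π·0.0671) = 0.7269 m·K/W
ΣR = 0.001577 + 1.751 + 0.7269 = 2.479 m·K/W
Q' = ΔT/ΣR = (229 °C − 24 °C)/2.479 = 82.7 W/m

Q' = 82.7 W/m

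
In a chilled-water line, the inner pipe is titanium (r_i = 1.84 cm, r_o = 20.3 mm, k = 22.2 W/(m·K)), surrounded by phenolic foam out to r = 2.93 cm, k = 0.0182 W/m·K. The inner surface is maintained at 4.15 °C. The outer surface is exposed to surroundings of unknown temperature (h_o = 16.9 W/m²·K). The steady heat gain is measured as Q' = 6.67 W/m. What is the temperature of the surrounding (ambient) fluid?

Sum the resistances:
  R'_titanium = ln(0.0203/0.0184)/(2πk) = 0.09827/(2π·22.2) = 7.045×10^-4 m·K/W
  R'_phenolic foam = ln(0.0293/0.0203)/(2πk) = 0.3670/(2π·0.0182) = 3.209 m·K/W
  R'_conv,out = 1/(2πr h) = 1/(2π·0.0293·16.9) = 0.3214 m·K/W
ΣR = 3.531 m·K/W
ΔT = Q'·ΣR = 6.67 × 3.531 = 23.55 K
Heat flows inward, so T_out = T_in + ΔT = 4.15 + 23.55 = 27.7 °C

T_out = 27.7 °C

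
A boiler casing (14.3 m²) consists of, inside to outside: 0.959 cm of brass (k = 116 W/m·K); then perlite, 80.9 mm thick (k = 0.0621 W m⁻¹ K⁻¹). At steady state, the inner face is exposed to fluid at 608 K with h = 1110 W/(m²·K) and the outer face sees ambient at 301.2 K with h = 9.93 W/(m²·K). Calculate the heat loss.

Q = 3.12 kW

Series thermal resistances, inner to outer:
  R_conv,in = 1/(hA) = 1/(1110·14.3) = 6.300×10^-5 K/W
  R_brass = L/(kA) = 0.00959/(116·14.3) = 5.781×10^-6 K/W
  R_perlite = L/(kA) = 0.0809/(0.0621·14.3) = 0.09110 K/W
  R_conv,out = 1/(hA) = 1/(9.93·14.3) = 0.007042 K/W
ΣR = 6.300×10^-5 + 5.781×10^-6 + 0.09110 + 0.007042 = 0.09821 K/W
Q = ΔT/ΣR = (608 K − 301.2 K)/0.09821 = 3120 W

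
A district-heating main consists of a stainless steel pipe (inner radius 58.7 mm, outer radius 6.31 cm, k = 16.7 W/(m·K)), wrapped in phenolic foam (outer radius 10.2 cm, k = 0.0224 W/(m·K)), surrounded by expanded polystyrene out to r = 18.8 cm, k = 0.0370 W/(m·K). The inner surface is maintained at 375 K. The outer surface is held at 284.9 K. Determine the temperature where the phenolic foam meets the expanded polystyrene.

Treat each layer as a resistance in series:
  R'_stainless steel = ln(0.0631/0.0587)/(2πk) = 0.07228/(2π·16.7) = 6.889×10^-4 m·K/W
  R'_phenolic foam = ln(0.102/0.0631)/(2πk) = 0.4803/(2π·0.0224) = 3.412 m·K/W
  R'_expanded polystyrene = ln(0.188/0.102)/(2πk) = 0.6115/(2π·0.0370) = 2.630 m·K/W
ΣR = 6.889×10^-4 + 3.412 + 2.630 = 6.043 m·K/W
Q' = ΔT/ΣR = (375 K − 284.9 K)/6.043 = 14.91 W/m
From the inner boundary to the phenolic foam/expanded polystyrene interface, ΣR_partial = 3.413 m·K/W.
T_interface = T_in − Q'·ΣR_partial = 375 K − (14.91)(3.413) = 324.1 K

T = 324.1 K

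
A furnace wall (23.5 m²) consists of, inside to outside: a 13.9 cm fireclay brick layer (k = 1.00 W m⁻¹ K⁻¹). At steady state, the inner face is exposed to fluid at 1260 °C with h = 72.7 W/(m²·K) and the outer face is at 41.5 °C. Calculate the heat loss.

Q = 187 kW

Resistance network (inner→outer):
  R_conv,in = 1/(hA) = 1/(72.7·23.5) = 5.853×10^-4 K/W
  R_fireclay brick = L/(kA) = 0.139/(1.00·23.5) = 0.005915 K/W
ΣR = 5.853×10^-4 + 0.005915 = 0.006500 K/W
Q = ΔT/ΣR = (1260 °C − 41.5 °C)/0.006500 = 1.87×10^5 W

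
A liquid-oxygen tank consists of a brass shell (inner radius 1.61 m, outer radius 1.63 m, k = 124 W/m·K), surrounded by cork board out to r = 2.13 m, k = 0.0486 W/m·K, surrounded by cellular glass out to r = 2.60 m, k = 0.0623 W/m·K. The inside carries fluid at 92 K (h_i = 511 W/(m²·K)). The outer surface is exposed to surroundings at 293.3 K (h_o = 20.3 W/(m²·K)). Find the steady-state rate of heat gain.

Q = 584 W

Treat each layer as a resistance in series:
  R_conv,in = 1/(4πr²h) = 1/(4π·1.61²·511) = 6.008×10^-5 K/W
  R_brass = (1/1.61 − 1/1.63)/(4πk) = 0.007621/(4π·124) = 4.891×10^-6 K/W
  R_cork board = (1/1.63 − 1/2.13)/(4πk) = 0.1440/(4π·0.0486) = 0.2358 K/W
  R_cellular glass = (1/2.13 − 1/2.60)/(4πk) = 0.08487/(4π·0.0623) = 0.1084 K/W
  R_conv,out = 1/(4πr²h) = 1/(4π·2.60²·20.3) = 5.799×10^-4 K/W
ΣR = 6.008×10^-5 + 4.891×10^-6 + 0.2358 + 0.1084 + 5.799×10^-4 = 0.3448 K/W
Q = ΔT/ΣR = (92 K − 293.3 K)/0.3448 = -584 W
(Negative Q ⇒ heat flows inward; heat gain = 584 W.)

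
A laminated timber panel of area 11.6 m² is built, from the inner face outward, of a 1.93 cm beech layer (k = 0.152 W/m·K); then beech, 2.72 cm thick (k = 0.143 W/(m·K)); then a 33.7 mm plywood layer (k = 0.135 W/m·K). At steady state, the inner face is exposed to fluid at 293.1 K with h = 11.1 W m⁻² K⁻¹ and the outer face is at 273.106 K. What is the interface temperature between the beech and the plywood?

T = 280.70 K

Resistance network (inner→outer):
  R_conv,in = 1/(hA) = 1/(11.1·11.6) = 0.007766 K/W
  R_beech = L/(kA) = 0.0193/(0.152·11.6) = 0.01095 K/W
  R_beech = L/(kA) = 0.0272/(0.143·11.6) = 0.01640 K/W
  R_plywood = L/(kA) = 0.0337/(0.135·11.6) = 0.02152 K/W
ΣR = 0.007766 + 0.01095 + 0.01640 + 0.02152 = 0.05664 K/W
Q = ΔT/ΣR = (293.1 K − 273.106 K)/0.05664 = 353.0 W
From the inner boundary to the beech/plywood interface, ΣR_partial = 0.03512 K/W.
T_interface = T_in − Q·ΣR_partial = 293.1 K − (353.0)(0.03512) = 280.70 K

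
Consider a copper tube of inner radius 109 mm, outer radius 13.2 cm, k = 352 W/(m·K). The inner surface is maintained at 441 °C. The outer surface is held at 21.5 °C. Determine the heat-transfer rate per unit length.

Q' = 2πk·ΔT/ln(r₂/r₁) = 2π × 352 × 419.5 / ln(0.132/0.109) = 4.85×10^6 W/m

Q' = 4850 kW/m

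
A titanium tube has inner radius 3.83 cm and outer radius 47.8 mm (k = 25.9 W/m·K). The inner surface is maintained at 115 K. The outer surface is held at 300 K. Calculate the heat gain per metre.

Q' = 2πk·ΔT/ln(r₂/r₁) = 2π × 25.9 × 185 / ln(0.0478/0.0383) = 1.36×10^5 W/m

Q' = 136 kW/m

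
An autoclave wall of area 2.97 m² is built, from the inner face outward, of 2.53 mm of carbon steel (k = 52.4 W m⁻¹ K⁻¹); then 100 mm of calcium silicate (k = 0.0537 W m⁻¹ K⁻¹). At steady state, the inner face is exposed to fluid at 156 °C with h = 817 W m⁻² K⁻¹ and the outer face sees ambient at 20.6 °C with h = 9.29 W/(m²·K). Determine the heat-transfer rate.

Resistance network (inner→outer):
  R_conv,in = 1/(hA) = 1/(817·2.97) = 4.121×10^-4 K/W
  R_carbon steel = L/(kA) = 0.00253/(52.4·2.97) = 1.626×10^-5 K/W
  R_calcium silicate = L/(kA) = 0.100/(0.0537·2.97) = 0.6270 K/W
  R_conv,out = 1/(hA) = 1/(9.29·2.97) = 0.03624 K/W
ΣR = 4.121×10^-4 + 1.626×10^-5 + 0.6270 + 0.03624 = 0.6637 K/W
Q = ΔT/ΣR = (156 °C − 20.6 °C)/0.6637 = 204 W

Q = 204 W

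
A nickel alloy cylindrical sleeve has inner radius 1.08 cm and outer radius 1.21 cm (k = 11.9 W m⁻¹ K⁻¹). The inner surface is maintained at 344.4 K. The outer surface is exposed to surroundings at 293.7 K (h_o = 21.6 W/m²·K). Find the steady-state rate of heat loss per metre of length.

Resistance network (inner→outer):
  R'_nickel alloy = ln(0.0121/0.0108)/(2πk) = 0.1137/(2π·11.9) = 0.001520 m·K/W
  R'_conv,out = 1/(2πr h) = 1/(2π·0.0121·21.6) = 0.6089 m·K/W
ΣR = 0.001520 + 0.6089 = 0.6104 m·K/W
Q' = ΔT/ΣR = (344.4 K − 293.7 K)/0.6104 = 83.1 W/m

Q' = 83.1 W/m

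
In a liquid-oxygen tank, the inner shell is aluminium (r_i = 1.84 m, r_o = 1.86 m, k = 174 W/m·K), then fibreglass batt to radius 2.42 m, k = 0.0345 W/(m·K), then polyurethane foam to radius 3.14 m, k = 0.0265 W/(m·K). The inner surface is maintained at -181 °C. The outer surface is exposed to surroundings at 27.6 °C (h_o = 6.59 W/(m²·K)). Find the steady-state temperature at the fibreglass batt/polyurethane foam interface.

T = -76.5 °C

Treat each layer as a resistance in series:
  R_aluminium = (1/1.84 − 1/1.86)/(4πk) = 0.005844/(4π·174) = 2.673×10^-6 K/W
  R_fibreglass batt = (1/1.86 − 1/2.42)/(4πk) = 0.1244/(4π·0.0345) = 0.2870 K/W
  R_polyurethane foam = (1/2.42 − 1/3.14)/(4πk) = 0.09475/(4π·0.0265) = 0.2845 K/W
  R_conv,out = 1/(4πr²h) = 1/(4π·3.14²·6.59) = 0.001225 K/W
ΣR = 2.673×10^-6 + 0.2870 + 0.2845 + 0.001225 = 0.5727 K/W
Q = ΔT/ΣR = (-181 °C − 27.6 °C)/0.5727 = -364.2 W
From the inner boundary to the fibreglass batt/polyurethane foam interface, ΣR_partial = 0.2870 K/W.
T_interface = T_in − Q·ΣR_partial = -181 °C − (-364.2)(0.2870) = -76.5 °C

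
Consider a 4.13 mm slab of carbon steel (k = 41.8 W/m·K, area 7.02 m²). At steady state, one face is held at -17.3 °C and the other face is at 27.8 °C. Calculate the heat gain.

Q = kA·ΔT/L = 41.8 × 7.02 × |-17.3 °C − 27.8 °C| / 0.00413 = 3.20×10^6 W

Q = 3.20×10^6 W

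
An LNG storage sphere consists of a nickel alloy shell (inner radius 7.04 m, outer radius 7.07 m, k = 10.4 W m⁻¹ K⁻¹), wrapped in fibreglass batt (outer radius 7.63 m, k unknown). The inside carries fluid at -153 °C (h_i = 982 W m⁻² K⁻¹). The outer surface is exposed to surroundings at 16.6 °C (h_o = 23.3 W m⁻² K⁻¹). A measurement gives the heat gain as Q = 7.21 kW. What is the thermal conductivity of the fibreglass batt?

k = 0.0352 W/m·K

ΣR = ΔT/Q = |-153 − 16.6|/7210 = 0.02352 K/W
Known resistances:
  R_conv,in = 1/(4πr²h) = 1/(4π·7.04²·982) = 1.635×10^-6 K/W
  R_nickel alloy = (1/7.04 − 1/7.07)/(4πk) = 6.027×10^-4/(4π·10.4) = 4.612×10^-6 K/W
  R_conv,out = 1/(4πr²h) = 1/(4π·7.63²·23.3) = 5.867×10^-5 K/W
R_fibreglass batt = ΣR − ΣR_known = 0.02352 − 6.492×10^-5 = 0.02346 K/W
(1/r₁−1/r₂)/(4πk) = 0.02346 ⇒ k = 0.01038/(4π·0.02346) = 0.0352 W/m·K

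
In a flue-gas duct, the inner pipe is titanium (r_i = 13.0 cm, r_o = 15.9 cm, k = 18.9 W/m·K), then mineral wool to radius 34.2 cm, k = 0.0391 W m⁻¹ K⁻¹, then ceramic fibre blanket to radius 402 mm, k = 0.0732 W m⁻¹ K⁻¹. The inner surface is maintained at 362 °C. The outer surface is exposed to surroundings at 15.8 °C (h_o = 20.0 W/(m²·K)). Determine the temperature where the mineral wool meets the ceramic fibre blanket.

T = 52.6 °C

Resistance network (inner→outer):
  R'_titanium = ln(0.159/0.130)/(2πk) = 0.2014/(2π·18.9) = 0.001696 m·K/W
  R'_mineral wool = ln(0.342/0.159)/(2πk) = 0.7659/(2π·0.0391) = 3.118 m·K/W
  R'_ceramic fibre blanket = ln(0.402/0.342)/(2πk) = 0.1616/(2π·0.0732) = 0.3514 m·K/W
  R'_conv,out = 1/(2πr h) = 1/(2π·0.402·20.0) = 0.01980 m·K/W
ΣR = 0.001696 + 3.118 + 0.3514 + 0.01980 = 3.491 m·K/W
Q' = ΔT/ΣR = (362 °C − 15.8 °C)/3.491 = 99.17 W/m
From the inner boundary to the mineral wool/ceramic fibre blanket interface, ΣR_partial = 3.120 m·K/W.
T_interface = T_in − Q'·ΣR_partial = 362 °C − (99.17)(3.120) = 52.6 °C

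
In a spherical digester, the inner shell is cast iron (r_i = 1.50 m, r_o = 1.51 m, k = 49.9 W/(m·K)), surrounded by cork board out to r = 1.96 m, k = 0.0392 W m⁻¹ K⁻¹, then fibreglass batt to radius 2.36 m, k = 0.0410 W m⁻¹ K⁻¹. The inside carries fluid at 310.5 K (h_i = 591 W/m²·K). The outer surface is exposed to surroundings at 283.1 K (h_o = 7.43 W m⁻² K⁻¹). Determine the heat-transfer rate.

Q = 57.3 W

Resistance network (inner→outer):
  R_conv,in = 1/(4πr²h) = 1/(4π·1.50²·591) = 5.984×10^-5 K/W
  R_cast iron = (1/1.50 − 1/1.51)/(4πk) = 0.004415/(4π·49.9) = 7.041×10^-6 K/W
  R_cork board = (1/1.51 − 1/1.96)/(4πk) = 0.1520/(4π·0.0392) = 0.3087 K/W
  R_fibreglass batt = (1/1.96 − 1/2.36)/(4πk) = 0.08648/(4π·0.0410) = 0.1678 K/W
  R_conv,out = 1/(4πr²h) = 1/(4π·2.36²·7.43) = 0.001923 K/W
ΣR = 5.984×10^-5 + 7.041×10^-6 + 0.3087 + 0.1678 + 0.001923 = 0.4785 K/W
Q = ΔT/ΣR = (310.5 K − 283.1 K)/0.4785 = 57.3 W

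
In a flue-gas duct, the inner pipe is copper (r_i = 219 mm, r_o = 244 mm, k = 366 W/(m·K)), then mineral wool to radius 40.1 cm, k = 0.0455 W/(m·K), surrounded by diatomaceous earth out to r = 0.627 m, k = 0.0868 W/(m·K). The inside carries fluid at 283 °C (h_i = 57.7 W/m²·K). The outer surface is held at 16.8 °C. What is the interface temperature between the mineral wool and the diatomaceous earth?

Series thermal resistances, inner to outer:
  R'_conv,in = 1/(2πr h) = 1/(2π·0.219·57.7) = 0.01260 m·K/W
  R'_copper = ln(0.244/0.219)/(2πk) = 0.1081/(2π·366) = 4.701×10^-5 m·K/W
  R'_mineral wool = ln(0.401/0.244)/(2πk) = 0.4968/(2π·0.0455) = 1.738 m·K/W
  R'_diatomaceous earth = ln(0.627/0.401)/(2πk) = 0.4470/(2π·0.0868) = 0.8196 m·K/W
ΣR = 0.01260 + 4.701×10^-5 + 1.738 + 0.8196 = 2.570 m·K/W
Q' = ΔT/ΣR = (283 °C − 16.8 °C)/2.570 = 103.6 W/m
From the inner boundary to the mineral wool/diatomaceous earth interface, ΣR_partial = 1.751 m·K/W.
T_interface = T_in − Q'·ΣR_partial = 283 °C − (103.6)(1.751) = 102 °C

T = 102 °C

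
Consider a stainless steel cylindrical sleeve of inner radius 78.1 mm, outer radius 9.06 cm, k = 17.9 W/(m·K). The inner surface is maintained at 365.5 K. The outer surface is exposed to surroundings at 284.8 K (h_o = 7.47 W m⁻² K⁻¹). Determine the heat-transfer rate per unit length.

Series thermal resistances, inner to outer:
  R'_stainless steel = ln(0.0906/0.0781)/(2πk) = 0.1485/(2π·17.9) = 0.001320 m·K/W
  R'_conv,out = 1/(2πr h) = 1/(2π·0.0906·7.47) = 0.2352 m·K/W
ΣR = 0.001320 + 0.2352 = 0.2365 m·K/W
Q' = ΔT/ΣR = (365.5 K − 284.8 K)/0.2365 = 341 W/m

Q' = 341 W/m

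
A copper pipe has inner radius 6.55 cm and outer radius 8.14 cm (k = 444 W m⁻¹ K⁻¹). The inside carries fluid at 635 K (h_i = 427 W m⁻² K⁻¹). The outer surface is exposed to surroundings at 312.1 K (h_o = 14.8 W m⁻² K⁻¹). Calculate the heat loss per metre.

Treat each layer as a resistance in series:
  R'_conv,in = 1/(2πr h) = 1/(2π·0.0655·427) = 0.005691 m·K/W
  R'_copper = ln(0.0814/0.0655)/(2πk) = 0.2173/(2π·444) = 7.790×10^-5 m·K/W
  R'_conv,out = 1/(2πr h) = 1/(2π·0.0814·14.8) = 0.1321 m·K/W
ΣR = 0.005691 + 7.790×10^-5 + 0.1321 = 0.1379 m·K/W
Q' = ΔT/ΣR = (635 K − 312.1 K)/0.1379 = 2340 W/m

Q' = 2.34 kW/m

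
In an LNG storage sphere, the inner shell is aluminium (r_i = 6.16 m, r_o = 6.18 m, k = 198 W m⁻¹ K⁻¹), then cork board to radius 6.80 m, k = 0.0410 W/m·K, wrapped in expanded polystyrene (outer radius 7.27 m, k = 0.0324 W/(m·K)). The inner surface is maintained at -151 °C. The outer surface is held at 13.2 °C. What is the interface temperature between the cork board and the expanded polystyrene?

T = -60.6 °C

Resistance network (inner→outer):
  R_aluminium = (1/6.16 − 1/6.18)/(4πk) = 5.254×10^-4/(4π·198) = 2.111×10^-7 K/W
  R_cork board = (1/6.18 − 1/6.80)/(4πk) = 0.01475/(4π·0.0410) = 0.02864 K/W
  R_expanded polystyrene = (1/6.80 − 1/7.27)/(4πk) = 0.009507/(4π·0.0324) = 0.02335 K/W
ΣR = 2.111×10^-7 + 0.02864 + 0.02335 = 0.05199 K/W
Q = ΔT/ΣR = (-151 °C − 13.2 °C)/0.05199 = -3158 W
From the inner boundary to the cork board/expanded polystyrene interface, ΣR_partial = 0.02864 K/W.
T_interface = T_in − Q·ΣR_partial = -151 °C − (-3158)(0.02864) = -60.6 °C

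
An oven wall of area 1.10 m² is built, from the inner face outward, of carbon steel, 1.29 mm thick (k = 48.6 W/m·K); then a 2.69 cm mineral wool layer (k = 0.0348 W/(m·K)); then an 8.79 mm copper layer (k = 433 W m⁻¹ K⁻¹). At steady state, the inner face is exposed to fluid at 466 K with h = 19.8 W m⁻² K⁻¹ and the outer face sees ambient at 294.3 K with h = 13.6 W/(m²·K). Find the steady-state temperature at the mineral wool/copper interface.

T = 308.4 K

Resistance network (inner→outer):
  R_conv,in = 1/(hA) = 1/(19.8·1.10) = 0.04591 K/W
  R_carbon steel = L/(kA) = 0.00129/(48.6·1.10) = 2.413×10^-5 K/W
  R_mineral wool = L/(kA) = 0.0269/(0.0348·1.10) = 0.7027 K/W
  R_copper = L/(kA) = 0.00879/(433·1.10) = 1.845×10^-5 K/W
  R_conv,out = 1/(hA) = 1/(13.6·1.10) = 0.06684 K/W
ΣR = 0.04591 + 2.413×10^-5 + 0.7027 + 1.845×10^-5 + 0.06684 = 0.8155 K/W
Q = ΔT/ΣR = (466 K − 294.3 K)/0.8155 = 210.5 W
From the inner boundary to the mineral wool/copper interface, ΣR_partial = 0.7486 K/W.
T_interface = T_in − Q·ΣR_partial = 466 K − (210.5)(0.7486) = 308.4 K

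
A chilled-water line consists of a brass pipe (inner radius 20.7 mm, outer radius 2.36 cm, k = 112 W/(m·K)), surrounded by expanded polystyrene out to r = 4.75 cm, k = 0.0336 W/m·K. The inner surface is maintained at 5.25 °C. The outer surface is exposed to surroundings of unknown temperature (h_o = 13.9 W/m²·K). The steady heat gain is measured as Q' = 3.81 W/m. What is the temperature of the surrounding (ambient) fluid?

Series resistances:
  R'_brass = ln(0.0236/0.0207)/(2πk) = 0.1311/(2π·112) = 1.863×10^-4 m·K/W
  R'_expanded polystyrene = ln(0.0475/0.0236)/(2πk) = 0.6995/(2π·0.0336) = 3.313 m·K/W
  R'_conv,out = 1/(2πr h) = 1/(2π·0.0475·13.9) = 0.2411 m·K/W
ΣR = 3.555 m·K/W
ΔT = Q'·ΣR = 3.81 × 3.555 = 13.54 K
Heat flows inward, so T_out = T_in + ΔT = 5.25 + 13.54 = 18.8 °C

T_out = 18.8 °C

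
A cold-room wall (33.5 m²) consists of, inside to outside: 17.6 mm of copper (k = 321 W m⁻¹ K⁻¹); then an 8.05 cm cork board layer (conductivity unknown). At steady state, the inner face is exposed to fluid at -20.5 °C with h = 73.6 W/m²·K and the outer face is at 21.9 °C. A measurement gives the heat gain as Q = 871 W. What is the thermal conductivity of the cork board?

ΣR = ΔT/Q = |-20.5 − 21.9|/871 = 0.04868 K/W
Known resistances:
  R_conv,in = 1/(hA) = 1/(73.6·33.5) = 4.056×10^-4 K/W
  R_copper = L/(kA) = 0.0176/(321·33.5) = 1.637×10^-6 K/W
R_cork board = ΣR − ΣR_known = 0.04868 − 4.072×10^-4 = 0.04827 K/W
L/(kA) = 0.04827 ⇒ k = 0.0805/(0.04827·33.5) = 0.0498 W/m·K

k = 0.0498 W/m·K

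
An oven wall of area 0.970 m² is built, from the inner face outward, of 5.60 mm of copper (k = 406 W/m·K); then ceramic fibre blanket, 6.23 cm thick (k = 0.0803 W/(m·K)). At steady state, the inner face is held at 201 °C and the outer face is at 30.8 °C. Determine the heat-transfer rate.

Q = 213 W

Treat each layer as a resistance in series:
  R_copper = L/(kA) = 0.00560/(406·0.970) = 1.422×10^-5 K/W
  R_ceramic fibre blanket = L/(kA) = 0.0623/(0.0803·0.970) = 0.7998 K/W
ΣR = 1.422×10^-5 + 0.7998 = 0.7998 K/W
Q = ΔT/ΣR = (201 °C − 30.8 °C)/0.7998 = 213 W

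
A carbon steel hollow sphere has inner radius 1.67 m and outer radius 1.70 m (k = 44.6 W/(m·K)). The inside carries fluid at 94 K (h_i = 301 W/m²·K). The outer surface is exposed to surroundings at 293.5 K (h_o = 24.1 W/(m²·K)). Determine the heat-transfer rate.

Resistance network (inner→outer):
  R_conv,in = 1/(4πr²h) = 1/(4π·1.67²·301) = 9.480×10^-5 K/W
  R_carbon steel = (1/1.67 − 1/1.70)/(4πk) = 0.01057/(4π·44.6) = 1.885×10^-5 K/W
  R_conv,out = 1/(4πr²h) = 1/(4π·1.70²·24.1) = 0.001143 K/W
ΣR = 9.480×10^-5 + 1.885×10^-5 + 0.001143 = 0.001257 K/W
Q = ΔT/ΣR = (94 K − 293.5 K)/0.001257 = -1.59×10^5 W
(Negative Q ⇒ heat flows inward; heat gain = 1.59×10^5 W.)

Q = 1.59×10^5 W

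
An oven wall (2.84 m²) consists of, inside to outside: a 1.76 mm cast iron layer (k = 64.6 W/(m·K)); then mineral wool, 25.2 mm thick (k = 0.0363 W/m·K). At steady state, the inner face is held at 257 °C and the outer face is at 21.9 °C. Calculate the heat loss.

Resistance network (inner→outer):
  R_cast iron = L/(kA) = 0.00176/(64.6·2.84) = 9.593×10^-6 K/W
  R_mineral wool = L/(kA) = 0.0252/(0.0363·2.84) = 0.2444 K/W
ΣR = 9.593×10^-6 + 0.2444 = 0.2444 K/W
Q = ΔT/ΣR = (257 °C − 21.9 °C)/0.2444 = 962 W

Q = 962 W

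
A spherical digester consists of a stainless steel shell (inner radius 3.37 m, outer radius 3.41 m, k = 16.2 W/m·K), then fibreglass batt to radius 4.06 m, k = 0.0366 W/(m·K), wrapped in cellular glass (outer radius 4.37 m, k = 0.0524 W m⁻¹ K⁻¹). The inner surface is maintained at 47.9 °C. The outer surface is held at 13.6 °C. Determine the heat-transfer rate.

Q = 267 W

Series thermal resistances, inner to outer:
  R_stainless steel = (1/3.37 − 1/3.41)/(4πk) = 0.003481/(4π·16.2) = 1.710×10^-5 K/W
  R_fibreglass batt = (1/3.41 − 1/4.06)/(4πk) = 0.04695/(4π·0.0366) = 0.1021 K/W
  R_cellular glass = (1/4.06 − 1/4.37)/(4πk) = 0.01747/(4π·0.0524) = 0.02653 K/W
ΣR = 1.710×10^-5 + 0.1021 + 0.02653 = 0.1286 K/W
Q = ΔT/ΣR = (47.9 °C − 13.6 °C)/0.1286 = 267 W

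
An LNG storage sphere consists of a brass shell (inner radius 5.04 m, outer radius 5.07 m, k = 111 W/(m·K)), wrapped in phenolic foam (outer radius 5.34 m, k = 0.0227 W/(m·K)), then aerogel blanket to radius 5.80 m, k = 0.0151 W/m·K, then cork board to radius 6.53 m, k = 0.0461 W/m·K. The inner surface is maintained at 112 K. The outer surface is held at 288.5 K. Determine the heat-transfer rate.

Resistance network (inner→outer):
  R_brass = (1/5.04 − 1/5.07)/(4πk) = 0.001174/(4π·111) = 8.417×10^-7 K/W
  R_phenolic foam = (1/5.07 − 1/5.34)/(4πk) = 0.009973/(4π·0.0227) = 0.03496 K/W
  R_aerogel blanket = (1/5.34 − 1/5.80)/(4πk) = 0.01485/(4π·0.0151) = 0.07827 K/W
  R_cork board = (1/5.80 − 1/6.53)/(4πk) = 0.01927/(4π·0.0461) = 0.03327 K/W
ΣR = 8.417×10^-7 + 0.03496 + 0.07827 + 0.03327 = 0.1465 K/W
Q = ΔT/ΣR = (112 K − 288.5 K)/0.1465 = -1200 W
(Negative Q ⇒ heat flows inward; heat gain = 1200 W.)

Q = 1200 W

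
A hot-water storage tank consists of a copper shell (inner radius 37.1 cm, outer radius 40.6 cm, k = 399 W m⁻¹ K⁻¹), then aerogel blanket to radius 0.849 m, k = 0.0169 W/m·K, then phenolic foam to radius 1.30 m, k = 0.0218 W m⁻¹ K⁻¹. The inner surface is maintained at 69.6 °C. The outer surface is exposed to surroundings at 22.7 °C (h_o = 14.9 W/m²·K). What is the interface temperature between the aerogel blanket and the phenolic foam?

Treat each layer as a resistance in series:
  R_copper = (1/0.371 − 1/0.406)/(4πk) = 0.2324/(4π·399) = 4.634×10^-5 K/W
  R_aerogel blanket = (1/0.406 − 1/0.849)/(4πk) = 1.285/(4π·0.0169) = 6.052 K/W
  R_phenolic foam = (1/0.849 − 1/1.30)/(4πk) = 0.4086/(4π·0.0218) = 1.492 K/W
  R_conv,out = 1/(4πr²h) = 1/(4π·1.30²·14.9) = 0.003160 K/W
ΣR = 4.634×10^-5 + 6.052 + 1.492 + 0.003160 = 7.547 K/W
Q = ΔT/ΣR = (69.6 °C − 22.7 °C)/7.547 = 6.214 W
From the inner boundary to the aerogel blanket/phenolic foam interface, ΣR_partial = 6.052 K/W.
T_interface = T_in − Q·ΣR_partial = 69.6 °C − (6.214)(6.052) = 32.0 °C

T = 32.0 °C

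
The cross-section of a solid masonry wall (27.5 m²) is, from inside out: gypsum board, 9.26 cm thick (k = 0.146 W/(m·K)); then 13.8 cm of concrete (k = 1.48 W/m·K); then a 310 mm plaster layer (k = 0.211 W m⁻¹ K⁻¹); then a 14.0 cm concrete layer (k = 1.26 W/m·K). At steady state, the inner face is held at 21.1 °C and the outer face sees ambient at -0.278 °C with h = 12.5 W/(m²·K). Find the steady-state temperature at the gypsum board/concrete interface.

T = 15.4 °C

Series thermal resistances, inner to outer:
  R_gypsum board = L/(kA) = 0.0926/(0.146·27.5) = 0.02306 K/W
  R_concrete = L/(kA) = 0.138/(1.48·27.5) = 0.003391 K/W
  R_plaster = L/(kA) = 0.310/(0.211·27.5) = 0.05343 K/W
  R_concrete = L/(kA) = 0.140/(1.26·27.5) = 0.004040 K/W
  R_conv,out = 1/(hA) = 1/(12.5·27.5) = 0.002909 K/W
ΣR = 0.02306 + 0.003391 + 0.05343 + 0.004040 + 0.002909 = 0.08683 K/W
Q = ΔT/ΣR = (21.1 °C − -0.278 °C)/0.08683 = 246.2 W
From the inner boundary to the gypsum board/concrete interface, ΣR_partial = 0.02306 K/W.
T_interface = T_in − Q·ΣR_partial = 21.1 °C − (246.2)(0.02306) = 15.4 °C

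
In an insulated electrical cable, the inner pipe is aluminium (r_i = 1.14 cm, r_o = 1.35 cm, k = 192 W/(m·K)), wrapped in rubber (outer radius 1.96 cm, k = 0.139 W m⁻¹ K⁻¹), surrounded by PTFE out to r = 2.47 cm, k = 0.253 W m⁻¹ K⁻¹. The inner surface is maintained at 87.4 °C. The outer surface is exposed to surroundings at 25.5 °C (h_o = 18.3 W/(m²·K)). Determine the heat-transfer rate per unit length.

Resistance network (inner→outer):
  R'_aluminium = ln(0.0135/0.0114)/(2πk) = 0.1691/(2π·192) = 1.402×10^-4 m·K/W
  R'_rubber = ln(0.0196/0.0135)/(2πk) = 0.3728/(2π·0.139) = 0.4269 m·K/W
  R'_PTFE = ln(0.0247/0.0196)/(2πk) = 0.2313/(2π·0.253) = 0.1455 m·K/W
  R'_conv,out = 1/(2πr h) = 1/(2π·0.0247·18.3) = 0.3521 m·K/W
ΣR = 1.402×10^-4 + 0.4269 + 0.1455 + 0.3521 = 0.9246 m·K/W
Q' = ΔT/ΣR = (87.4 °C − 25.5 °C)/0.9246 = 66.9 W/m

Q' = 66.9 W/m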